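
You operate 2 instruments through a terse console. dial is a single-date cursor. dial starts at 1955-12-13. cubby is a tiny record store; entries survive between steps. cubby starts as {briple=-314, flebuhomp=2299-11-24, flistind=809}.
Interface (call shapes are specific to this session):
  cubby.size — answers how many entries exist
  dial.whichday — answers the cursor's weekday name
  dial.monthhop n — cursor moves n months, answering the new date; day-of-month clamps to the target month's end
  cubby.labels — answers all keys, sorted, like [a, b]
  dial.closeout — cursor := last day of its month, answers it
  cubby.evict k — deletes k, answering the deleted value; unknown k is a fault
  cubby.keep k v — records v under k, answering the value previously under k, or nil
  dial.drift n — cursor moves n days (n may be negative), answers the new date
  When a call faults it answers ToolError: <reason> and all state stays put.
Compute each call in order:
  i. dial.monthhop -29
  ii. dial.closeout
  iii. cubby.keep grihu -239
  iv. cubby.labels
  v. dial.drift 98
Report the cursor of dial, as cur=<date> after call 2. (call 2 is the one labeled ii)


Answer: cur=1953-07-31

Derivation:
$ dial.monthhop n→-29
  1953-07-13
$ dial.closeout
  1953-07-31
$ cubby.keep k→grihu v→-239
  nil
$ cubby.labels
  [briple, flebuhomp, flistind, grihu]
$ dial.drift n→98
  1953-11-06


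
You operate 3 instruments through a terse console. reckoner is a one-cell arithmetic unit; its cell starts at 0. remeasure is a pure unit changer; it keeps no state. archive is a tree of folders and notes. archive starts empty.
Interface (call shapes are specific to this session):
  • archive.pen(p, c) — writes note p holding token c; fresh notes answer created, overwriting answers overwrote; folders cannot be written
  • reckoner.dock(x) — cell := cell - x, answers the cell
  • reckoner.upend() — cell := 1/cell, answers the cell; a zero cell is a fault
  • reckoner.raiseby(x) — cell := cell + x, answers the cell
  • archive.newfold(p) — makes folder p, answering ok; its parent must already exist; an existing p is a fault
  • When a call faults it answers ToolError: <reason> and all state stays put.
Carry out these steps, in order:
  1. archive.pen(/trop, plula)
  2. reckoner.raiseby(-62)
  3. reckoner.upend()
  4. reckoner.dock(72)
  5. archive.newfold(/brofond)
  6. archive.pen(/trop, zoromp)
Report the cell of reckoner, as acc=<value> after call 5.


Answer: acc=-4465/62

Derivation:
# archive.pen(p='/trop', c='plula') -> created
# reckoner.raiseby(x='-62') -> -62
# reckoner.upend() -> -1/62
# reckoner.dock(x='72') -> -4465/62
# archive.newfold(p='/brofond') -> ok
# archive.pen(p='/trop', c='zoromp') -> overwrote


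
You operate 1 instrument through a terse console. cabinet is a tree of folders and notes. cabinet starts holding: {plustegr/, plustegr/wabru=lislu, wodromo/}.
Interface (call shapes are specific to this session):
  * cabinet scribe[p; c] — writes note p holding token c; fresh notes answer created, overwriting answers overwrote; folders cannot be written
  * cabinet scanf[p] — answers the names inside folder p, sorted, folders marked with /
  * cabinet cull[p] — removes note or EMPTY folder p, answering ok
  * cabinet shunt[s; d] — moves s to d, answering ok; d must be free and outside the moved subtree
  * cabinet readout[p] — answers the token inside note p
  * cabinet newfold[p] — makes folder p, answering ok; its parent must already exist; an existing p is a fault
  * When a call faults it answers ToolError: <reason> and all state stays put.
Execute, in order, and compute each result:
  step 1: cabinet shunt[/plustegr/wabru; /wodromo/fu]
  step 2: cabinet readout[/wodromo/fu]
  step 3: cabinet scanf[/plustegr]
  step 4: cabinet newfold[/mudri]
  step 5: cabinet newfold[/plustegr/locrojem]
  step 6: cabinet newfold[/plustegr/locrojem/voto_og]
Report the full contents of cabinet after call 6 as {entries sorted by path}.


$ cabinet shunt s→/plustegr/wabru d→/wodromo/fu
  ok
$ cabinet readout p→/wodromo/fu
  lislu
$ cabinet scanf p→/plustegr
  []
$ cabinet newfold p→/mudri
  ok
$ cabinet newfold p→/plustegr/locrojem
  ok
$ cabinet newfold p→/plustegr/locrojem/voto_og
  ok

Answer: {mudri/, plustegr/, plustegr/locrojem/, plustegr/locrojem/voto_og/, wodromo/, wodromo/fu=lislu}


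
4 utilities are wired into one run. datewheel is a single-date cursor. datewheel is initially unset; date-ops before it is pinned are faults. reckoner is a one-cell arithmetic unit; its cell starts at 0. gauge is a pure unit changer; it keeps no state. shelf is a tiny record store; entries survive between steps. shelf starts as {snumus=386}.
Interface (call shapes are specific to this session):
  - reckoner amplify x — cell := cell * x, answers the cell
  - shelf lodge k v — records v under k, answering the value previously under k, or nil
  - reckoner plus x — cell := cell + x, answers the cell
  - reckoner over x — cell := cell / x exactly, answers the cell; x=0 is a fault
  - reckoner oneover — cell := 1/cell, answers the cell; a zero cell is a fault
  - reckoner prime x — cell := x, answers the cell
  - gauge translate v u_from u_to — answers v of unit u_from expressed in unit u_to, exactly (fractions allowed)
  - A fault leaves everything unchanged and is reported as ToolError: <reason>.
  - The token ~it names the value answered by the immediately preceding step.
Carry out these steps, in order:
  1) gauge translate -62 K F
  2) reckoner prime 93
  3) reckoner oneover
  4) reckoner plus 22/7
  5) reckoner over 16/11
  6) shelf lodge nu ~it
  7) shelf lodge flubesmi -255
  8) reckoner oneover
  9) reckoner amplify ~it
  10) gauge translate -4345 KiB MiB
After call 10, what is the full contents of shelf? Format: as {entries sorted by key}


Using gauge translate on -62, K, F, → -57127/100.
I invoke reckoner prime on 93, → 93.
Invoking reckoner oneover, giving 1/93.
Calling reckoner plus on 22/7, which returns 2053/651.
Using reckoner over on 16/11, which returns 22583/10416.
I run shelf lodge on nu, ~it, giving nil.
Calling shelf lodge on flubesmi, -255: nil.
Invoking reckoner oneover(), and see 10416/22583.
Using reckoner amplify on ~it, → 108493056/509991889.
Next I call gauge translate on -4345, KiB, MiB, → -4345/1024.

Answer: {flubesmi=-255, nu=22583/10416, snumus=386}


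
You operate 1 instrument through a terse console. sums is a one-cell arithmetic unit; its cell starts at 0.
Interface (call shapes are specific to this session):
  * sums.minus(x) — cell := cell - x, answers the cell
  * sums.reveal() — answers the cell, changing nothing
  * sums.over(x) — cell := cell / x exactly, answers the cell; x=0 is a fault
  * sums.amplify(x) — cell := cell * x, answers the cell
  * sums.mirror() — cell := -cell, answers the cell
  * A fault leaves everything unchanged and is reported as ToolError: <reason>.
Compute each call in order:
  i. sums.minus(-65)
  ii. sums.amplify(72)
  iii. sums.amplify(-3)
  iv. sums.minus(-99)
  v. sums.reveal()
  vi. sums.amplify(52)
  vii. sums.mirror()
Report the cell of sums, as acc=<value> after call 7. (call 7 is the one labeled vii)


Act: sums.minus[x: -65]
Obs: 65
Act: sums.amplify[x: 72]
Obs: 4680
Act: sums.amplify[x: -3]
Obs: -14040
Act: sums.minus[x: -99]
Obs: -13941
Act: sums.reveal[]
Obs: -13941
Act: sums.amplify[x: 52]
Obs: -724932
Act: sums.mirror[]
Obs: 724932

Answer: acc=724932


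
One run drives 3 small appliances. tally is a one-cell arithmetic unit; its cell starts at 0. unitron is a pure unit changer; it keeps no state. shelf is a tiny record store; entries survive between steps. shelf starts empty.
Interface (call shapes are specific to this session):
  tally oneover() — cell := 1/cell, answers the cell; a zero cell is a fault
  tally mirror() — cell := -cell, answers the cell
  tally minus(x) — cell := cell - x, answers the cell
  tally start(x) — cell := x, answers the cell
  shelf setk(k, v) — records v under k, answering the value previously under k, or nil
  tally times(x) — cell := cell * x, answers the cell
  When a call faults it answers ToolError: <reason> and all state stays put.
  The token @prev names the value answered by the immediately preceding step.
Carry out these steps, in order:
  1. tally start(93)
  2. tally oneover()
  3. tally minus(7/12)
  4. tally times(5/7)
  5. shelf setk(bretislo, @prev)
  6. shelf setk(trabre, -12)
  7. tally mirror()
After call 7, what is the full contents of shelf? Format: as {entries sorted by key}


Answer: {bretislo=-355/868, trabre=-12}

Derivation:
% tally start x→93
  93
% tally oneover
  1/93
% tally minus x→7/12
  -71/124
% tally times x→5/7
  -355/868
% shelf setk k→bretislo v→@prev
  nil
% shelf setk k→trabre v→-12
  nil
% tally mirror
  355/868


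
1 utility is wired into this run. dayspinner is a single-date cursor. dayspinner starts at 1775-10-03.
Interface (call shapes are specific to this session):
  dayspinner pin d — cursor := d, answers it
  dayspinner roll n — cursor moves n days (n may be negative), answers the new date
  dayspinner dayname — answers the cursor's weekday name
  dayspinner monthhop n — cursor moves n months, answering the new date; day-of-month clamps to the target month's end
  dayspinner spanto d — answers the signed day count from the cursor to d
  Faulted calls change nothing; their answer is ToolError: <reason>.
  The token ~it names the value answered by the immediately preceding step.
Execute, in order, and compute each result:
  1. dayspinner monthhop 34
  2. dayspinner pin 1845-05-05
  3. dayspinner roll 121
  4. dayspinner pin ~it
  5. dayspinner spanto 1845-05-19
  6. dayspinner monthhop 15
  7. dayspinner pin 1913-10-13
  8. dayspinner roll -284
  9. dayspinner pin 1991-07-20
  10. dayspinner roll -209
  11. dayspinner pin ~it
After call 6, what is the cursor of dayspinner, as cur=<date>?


% dayspinner monthhop n: 34
[out] 1778-08-03
% dayspinner pin d: 1845-05-05
[out] 1845-05-05
% dayspinner roll n: 121
[out] 1845-09-03
% dayspinner pin d: ~it
[out] 1845-09-03
% dayspinner spanto d: 1845-05-19
[out] -107
% dayspinner monthhop n: 15
[out] 1846-12-03
% dayspinner pin d: 1913-10-13
[out] 1913-10-13
% dayspinner roll n: -284
[out] 1913-01-02
% dayspinner pin d: 1991-07-20
[out] 1991-07-20
% dayspinner roll n: -209
[out] 1990-12-23
% dayspinner pin d: ~it
[out] 1990-12-23

Answer: cur=1846-12-03


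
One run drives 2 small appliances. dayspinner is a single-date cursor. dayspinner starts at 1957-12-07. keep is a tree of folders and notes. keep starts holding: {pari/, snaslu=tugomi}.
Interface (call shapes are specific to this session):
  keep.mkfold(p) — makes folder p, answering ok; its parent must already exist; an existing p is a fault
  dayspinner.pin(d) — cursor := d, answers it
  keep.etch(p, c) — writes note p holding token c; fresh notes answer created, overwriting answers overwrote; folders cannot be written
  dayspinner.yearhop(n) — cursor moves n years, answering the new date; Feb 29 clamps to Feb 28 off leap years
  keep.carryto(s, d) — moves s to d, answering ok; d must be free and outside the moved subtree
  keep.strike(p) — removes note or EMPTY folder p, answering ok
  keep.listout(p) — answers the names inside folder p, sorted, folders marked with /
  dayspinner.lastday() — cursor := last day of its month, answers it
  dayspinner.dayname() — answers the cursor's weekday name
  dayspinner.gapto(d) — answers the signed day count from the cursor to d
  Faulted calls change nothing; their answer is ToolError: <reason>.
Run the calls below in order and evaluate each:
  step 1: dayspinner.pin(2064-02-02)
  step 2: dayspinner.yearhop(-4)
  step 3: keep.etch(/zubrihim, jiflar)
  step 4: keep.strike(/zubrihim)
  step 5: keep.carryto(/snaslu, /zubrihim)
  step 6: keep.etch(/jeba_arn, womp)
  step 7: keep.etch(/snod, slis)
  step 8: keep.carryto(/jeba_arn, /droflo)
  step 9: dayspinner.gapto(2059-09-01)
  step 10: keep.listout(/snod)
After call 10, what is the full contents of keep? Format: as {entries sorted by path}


Answer: {droflo=womp, pari/, snod=slis, zubrihim=tugomi}

Derivation:
Calling dayspinner.pin(d=2064-02-02), → 2064-02-02.
I try dayspinner.yearhop(n=-4), and see 2060-02-02.
Now I run keep.etch(p=/zubrihim, c=jiflar): created.
Now I run keep.strike(p=/zubrihim): ok.
I invoke keep.carryto(s=/snaslu, d=/zubrihim), and get ok.
Next I call keep.etch(p=/jeba_arn, c=womp), yielding created.
Then keep.etch(p=/snod, c=slis), and see created.
I use keep.carryto(s=/jeba_arn, d=/droflo), giving ok.
I run dayspinner.gapto(d=2059-09-01), and see -154.
Next I call keep.listout(p=/snod), and see ToolError: not a directory.


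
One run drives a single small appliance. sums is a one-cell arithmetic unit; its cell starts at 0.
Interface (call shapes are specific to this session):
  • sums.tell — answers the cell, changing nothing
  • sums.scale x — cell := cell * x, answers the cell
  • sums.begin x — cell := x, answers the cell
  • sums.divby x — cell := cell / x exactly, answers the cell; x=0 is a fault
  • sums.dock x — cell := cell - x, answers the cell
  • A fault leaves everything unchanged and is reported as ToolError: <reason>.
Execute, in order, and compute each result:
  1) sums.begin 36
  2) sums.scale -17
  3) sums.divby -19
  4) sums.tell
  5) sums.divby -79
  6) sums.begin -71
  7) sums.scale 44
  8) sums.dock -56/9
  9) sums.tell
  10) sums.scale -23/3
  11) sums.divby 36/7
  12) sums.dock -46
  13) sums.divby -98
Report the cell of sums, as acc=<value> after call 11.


Answer: acc=1129415/243

Derivation:
Using begin passing x→36, yielding 36.
Invoking scale passing x→-17, and see -612.
Using divby passing x→-19, and get 612/19.
I use tell, and observe 612/19.
I invoke divby passing x→-79, → -612/1501.
I try begin passing x→-71, which returns -71.
Calling scale passing x→44, and get -3124.
Calling dock passing x→-56/9, giving -28060/9.
Next I call tell(), — result: -28060/9.
Next I call scale passing x→-23/3, and observe 645380/27.
Invoking divby passing x→36/7, and get 1129415/243.
Now I run dock passing x→-46, giving 1140593/243.
Calling divby passing x→-98, → -1140593/23814.


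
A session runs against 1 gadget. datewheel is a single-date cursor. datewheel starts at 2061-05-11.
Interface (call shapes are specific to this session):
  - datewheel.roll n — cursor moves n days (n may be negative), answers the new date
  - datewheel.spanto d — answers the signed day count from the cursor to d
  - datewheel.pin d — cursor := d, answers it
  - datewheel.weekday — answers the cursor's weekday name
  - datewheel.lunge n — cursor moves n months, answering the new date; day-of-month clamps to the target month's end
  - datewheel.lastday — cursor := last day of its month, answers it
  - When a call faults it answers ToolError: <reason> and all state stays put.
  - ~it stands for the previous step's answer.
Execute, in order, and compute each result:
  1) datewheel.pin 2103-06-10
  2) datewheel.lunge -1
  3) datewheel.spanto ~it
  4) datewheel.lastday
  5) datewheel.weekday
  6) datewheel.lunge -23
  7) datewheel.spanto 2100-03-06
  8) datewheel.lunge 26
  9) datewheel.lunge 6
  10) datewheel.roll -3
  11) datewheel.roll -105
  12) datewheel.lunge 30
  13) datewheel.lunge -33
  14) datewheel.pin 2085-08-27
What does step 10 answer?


# 1. datewheel.pin(d→2103-06-10) => 2103-06-10
# 2. datewheel.lunge(n→-1) => 2103-05-10
# 3. datewheel.spanto(d→~it) => 0
# 4. datewheel.lastday() => 2103-05-31
# 5. datewheel.weekday() => Thursday
# 6. datewheel.lunge(n→-23) => 2101-06-30
# 7. datewheel.spanto(d→2100-03-06) => -481
# 8. datewheel.lunge(n→26) => 2103-08-30
# 9. datewheel.lunge(n→6) => 2104-02-29
# 10. datewheel.roll(n→-3) => 2104-02-26
# 11. datewheel.roll(n→-105) => 2103-11-13
# 12. datewheel.lunge(n→30) => 2106-05-13
# 13. datewheel.lunge(n→-33) => 2103-08-13
# 14. datewheel.pin(d→2085-08-27) => 2085-08-27

Answer: 2104-02-26


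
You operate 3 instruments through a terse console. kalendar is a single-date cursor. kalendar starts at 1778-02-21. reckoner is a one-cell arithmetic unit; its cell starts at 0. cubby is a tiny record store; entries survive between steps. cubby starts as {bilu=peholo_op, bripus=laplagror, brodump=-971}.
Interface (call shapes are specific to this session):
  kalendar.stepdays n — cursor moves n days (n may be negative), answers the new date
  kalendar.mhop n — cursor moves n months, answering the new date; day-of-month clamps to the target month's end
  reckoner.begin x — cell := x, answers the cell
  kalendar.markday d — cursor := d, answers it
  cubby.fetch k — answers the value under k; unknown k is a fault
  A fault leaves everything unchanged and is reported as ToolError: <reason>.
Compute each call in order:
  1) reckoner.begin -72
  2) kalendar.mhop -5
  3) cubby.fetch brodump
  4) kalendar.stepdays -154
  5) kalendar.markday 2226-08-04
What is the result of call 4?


Answer: 1777-04-20

Derivation:
! begin(-72) == -72
! mhop(-5) == 1777-09-21
! fetch(brodump) == -971
! stepdays(-154) == 1777-04-20
! markday(2226-08-04) == 2226-08-04


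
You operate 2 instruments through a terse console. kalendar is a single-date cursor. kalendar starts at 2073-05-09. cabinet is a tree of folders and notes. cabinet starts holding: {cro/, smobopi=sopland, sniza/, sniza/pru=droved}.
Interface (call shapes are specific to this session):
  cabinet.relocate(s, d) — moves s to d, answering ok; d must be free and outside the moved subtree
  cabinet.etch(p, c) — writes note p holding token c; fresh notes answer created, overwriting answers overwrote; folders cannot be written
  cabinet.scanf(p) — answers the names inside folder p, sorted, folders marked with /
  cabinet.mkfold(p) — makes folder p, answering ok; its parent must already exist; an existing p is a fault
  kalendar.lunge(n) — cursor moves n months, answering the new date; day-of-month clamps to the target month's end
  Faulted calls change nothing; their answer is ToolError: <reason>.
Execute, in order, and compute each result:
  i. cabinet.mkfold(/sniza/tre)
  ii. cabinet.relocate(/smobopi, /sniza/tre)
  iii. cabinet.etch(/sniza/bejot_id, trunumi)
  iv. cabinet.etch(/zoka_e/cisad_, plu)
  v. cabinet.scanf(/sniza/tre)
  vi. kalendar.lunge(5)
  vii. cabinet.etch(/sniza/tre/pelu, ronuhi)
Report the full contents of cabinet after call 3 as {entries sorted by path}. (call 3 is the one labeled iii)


Answer: {cro/, smobopi=sopland, sniza/, sniza/bejot_id=trunumi, sniza/pru=droved, sniza/tre/}

Derivation:
>> cabinet.mkfold(p='/sniza/tre')
<< ok
>> cabinet.relocate(s='/smobopi', d='/sniza/tre')
<< ToolError: exists
>> cabinet.etch(p='/sniza/bejot_id', c='trunumi')
<< created
>> cabinet.etch(p='/zoka_e/cisad_', c='plu')
<< ToolError: no parent
>> cabinet.scanf(p='/sniza/tre')
<< []
>> kalendar.lunge(n='5')
<< 2073-10-09
>> cabinet.etch(p='/sniza/tre/pelu', c='ronuhi')
<< created


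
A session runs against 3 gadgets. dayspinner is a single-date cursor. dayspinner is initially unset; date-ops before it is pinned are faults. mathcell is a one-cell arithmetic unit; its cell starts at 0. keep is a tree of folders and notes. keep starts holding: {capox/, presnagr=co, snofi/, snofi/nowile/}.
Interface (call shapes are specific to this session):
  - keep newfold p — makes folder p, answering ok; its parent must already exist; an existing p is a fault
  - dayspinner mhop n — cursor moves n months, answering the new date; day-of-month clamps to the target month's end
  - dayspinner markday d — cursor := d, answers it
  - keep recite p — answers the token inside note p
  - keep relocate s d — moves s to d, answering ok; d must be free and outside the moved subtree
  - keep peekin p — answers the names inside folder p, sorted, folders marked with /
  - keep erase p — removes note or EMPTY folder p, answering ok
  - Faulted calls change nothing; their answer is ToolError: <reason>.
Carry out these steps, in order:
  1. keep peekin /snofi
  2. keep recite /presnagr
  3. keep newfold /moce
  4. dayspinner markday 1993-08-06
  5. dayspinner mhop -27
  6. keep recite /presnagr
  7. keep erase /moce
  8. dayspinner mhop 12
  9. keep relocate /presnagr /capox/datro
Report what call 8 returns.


Answer: 1992-05-06

Derivation:
! 1. keep peekin(p='/snofi') ~> [nowile/]
! 2. keep recite(p='/presnagr') ~> co
! 3. keep newfold(p='/moce') ~> ok
! 4. dayspinner markday(d='1993-08-06') ~> 1993-08-06
! 5. dayspinner mhop(n='-27') ~> 1991-05-06
! 6. keep recite(p='/presnagr') ~> co
! 7. keep erase(p='/moce') ~> ok
! 8. dayspinner mhop(n='12') ~> 1992-05-06
! 9. keep relocate(s='/presnagr', d='/capox/datro') ~> ok


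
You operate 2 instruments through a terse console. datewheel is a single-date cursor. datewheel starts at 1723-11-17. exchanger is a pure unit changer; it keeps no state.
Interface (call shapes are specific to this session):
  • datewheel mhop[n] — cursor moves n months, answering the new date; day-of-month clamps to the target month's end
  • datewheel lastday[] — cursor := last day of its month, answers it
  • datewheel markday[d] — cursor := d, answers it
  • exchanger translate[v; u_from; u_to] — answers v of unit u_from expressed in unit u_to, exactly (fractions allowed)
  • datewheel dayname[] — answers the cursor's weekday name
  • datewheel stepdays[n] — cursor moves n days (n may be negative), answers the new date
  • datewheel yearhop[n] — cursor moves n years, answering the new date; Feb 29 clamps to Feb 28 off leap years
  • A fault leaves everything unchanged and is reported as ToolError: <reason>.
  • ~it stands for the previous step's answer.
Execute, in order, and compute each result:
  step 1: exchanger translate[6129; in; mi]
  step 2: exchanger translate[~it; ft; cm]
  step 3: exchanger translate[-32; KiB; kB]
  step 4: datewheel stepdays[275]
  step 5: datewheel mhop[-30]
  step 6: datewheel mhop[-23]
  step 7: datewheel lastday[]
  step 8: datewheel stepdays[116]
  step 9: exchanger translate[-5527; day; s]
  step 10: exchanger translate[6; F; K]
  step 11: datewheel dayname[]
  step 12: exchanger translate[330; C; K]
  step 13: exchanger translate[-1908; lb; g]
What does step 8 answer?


Then exchanger translate with v='6129', u_from='in', u_to='mi', giving 681/7040.
Using exchanger translate with v='~it', u_from='ft', u_to='cm': 259461/88000.
Calling exchanger translate with v='-32', u_from='KiB', u_to='kB', giving -4096/125.
Calling datewheel stepdays with n='275', → 1724-08-18.
Now I run datewheel mhop with n='-30', which returns 1722-02-18.
Then datewheel mhop with n='-23', giving 1720-03-18.
I call datewheel lastday, and observe 1720-03-31.
Invoking datewheel stepdays with n='116', giving 1720-07-25.
I try exchanger translate with v='-5527', u_from='day', u_to='s', → -477532800.
Next I call exchanger translate with v='6', u_from='F', u_to='K': 46567/180.
Next I call datewheel dayname(), giving Thursday.
I call exchanger translate with v='330', u_from='C', u_to='K', yielding 12063/20.
I run exchanger translate with v='-1908', u_from='lb', u_to='g', giving -21636356049/25000.

Answer: 1720-07-25


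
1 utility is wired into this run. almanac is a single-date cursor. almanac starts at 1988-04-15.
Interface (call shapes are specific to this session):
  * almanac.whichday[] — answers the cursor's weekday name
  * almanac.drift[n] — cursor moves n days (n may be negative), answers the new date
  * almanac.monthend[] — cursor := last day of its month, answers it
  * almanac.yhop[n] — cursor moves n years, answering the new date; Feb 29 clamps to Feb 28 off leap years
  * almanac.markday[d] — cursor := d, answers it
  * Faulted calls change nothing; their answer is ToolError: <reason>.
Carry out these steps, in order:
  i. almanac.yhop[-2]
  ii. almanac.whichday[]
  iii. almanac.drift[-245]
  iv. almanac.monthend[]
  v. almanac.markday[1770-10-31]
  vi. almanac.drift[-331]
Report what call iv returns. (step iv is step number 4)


Answer: 1985-08-31

Derivation:
CALL almanac.yhop[n='-2']
RET  1986-04-15
CALL almanac.whichday[]
RET  Tuesday
CALL almanac.drift[n='-245']
RET  1985-08-13
CALL almanac.monthend[]
RET  1985-08-31
CALL almanac.markday[d='1770-10-31']
RET  1770-10-31
CALL almanac.drift[n='-331']
RET  1769-12-04


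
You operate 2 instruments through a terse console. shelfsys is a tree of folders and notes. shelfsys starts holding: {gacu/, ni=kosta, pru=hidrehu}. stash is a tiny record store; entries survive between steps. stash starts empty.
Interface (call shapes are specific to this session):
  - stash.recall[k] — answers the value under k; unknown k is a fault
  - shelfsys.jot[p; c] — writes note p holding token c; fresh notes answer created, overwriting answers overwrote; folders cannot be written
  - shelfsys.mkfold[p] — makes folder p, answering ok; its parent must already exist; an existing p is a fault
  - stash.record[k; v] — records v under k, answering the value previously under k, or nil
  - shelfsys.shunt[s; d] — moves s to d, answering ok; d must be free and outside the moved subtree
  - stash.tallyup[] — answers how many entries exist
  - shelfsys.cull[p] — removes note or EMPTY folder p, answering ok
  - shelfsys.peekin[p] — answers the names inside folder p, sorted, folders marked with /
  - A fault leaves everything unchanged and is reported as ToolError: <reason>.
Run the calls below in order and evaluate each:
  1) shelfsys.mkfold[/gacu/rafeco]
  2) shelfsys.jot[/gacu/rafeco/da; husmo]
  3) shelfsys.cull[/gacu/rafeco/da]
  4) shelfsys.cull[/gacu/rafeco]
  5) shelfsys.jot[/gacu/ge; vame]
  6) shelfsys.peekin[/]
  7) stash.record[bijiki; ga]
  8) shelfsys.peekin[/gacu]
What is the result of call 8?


>> mkfold(p→/gacu/rafeco)
<< ok
>> jot(p→/gacu/rafeco/da, c→husmo)
<< created
>> cull(p→/gacu/rafeco/da)
<< ok
>> cull(p→/gacu/rafeco)
<< ok
>> jot(p→/gacu/ge, c→vame)
<< created
>> peekin(p→/)
<< [gacu/, ni, pru]
>> record(k→bijiki, v→ga)
<< nil
>> peekin(p→/gacu)
<< [ge]

Answer: [ge]


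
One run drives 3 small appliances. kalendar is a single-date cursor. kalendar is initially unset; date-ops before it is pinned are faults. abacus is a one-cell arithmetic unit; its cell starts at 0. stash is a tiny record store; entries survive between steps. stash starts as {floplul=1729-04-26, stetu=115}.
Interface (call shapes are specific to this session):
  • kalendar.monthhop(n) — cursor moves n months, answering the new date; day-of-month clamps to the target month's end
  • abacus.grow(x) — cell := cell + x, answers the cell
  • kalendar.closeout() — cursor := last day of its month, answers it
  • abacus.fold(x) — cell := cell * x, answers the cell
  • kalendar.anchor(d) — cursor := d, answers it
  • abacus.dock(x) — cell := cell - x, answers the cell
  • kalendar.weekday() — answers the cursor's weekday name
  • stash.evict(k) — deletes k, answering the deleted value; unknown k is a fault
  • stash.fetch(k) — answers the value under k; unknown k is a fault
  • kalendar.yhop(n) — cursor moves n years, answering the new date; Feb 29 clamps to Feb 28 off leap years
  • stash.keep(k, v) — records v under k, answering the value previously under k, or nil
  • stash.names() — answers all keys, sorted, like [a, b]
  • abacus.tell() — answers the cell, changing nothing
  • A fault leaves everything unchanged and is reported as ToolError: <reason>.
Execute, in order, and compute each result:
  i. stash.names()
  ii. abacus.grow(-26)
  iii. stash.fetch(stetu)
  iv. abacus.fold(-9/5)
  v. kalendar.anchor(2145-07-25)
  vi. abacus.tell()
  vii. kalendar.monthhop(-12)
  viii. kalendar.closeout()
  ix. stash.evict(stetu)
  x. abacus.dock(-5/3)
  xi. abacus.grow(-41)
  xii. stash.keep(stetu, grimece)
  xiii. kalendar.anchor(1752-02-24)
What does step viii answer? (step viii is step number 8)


// 1. stash.names() => [floplul, stetu]
// 2. abacus.grow(x→-26) => -26
// 3. stash.fetch(k→stetu) => 115
// 4. abacus.fold(x→-9/5) => 234/5
// 5. kalendar.anchor(d→2145-07-25) => 2145-07-25
// 6. abacus.tell() => 234/5
// 7. kalendar.monthhop(n→-12) => 2144-07-25
// 8. kalendar.closeout() => 2144-07-31
// 9. stash.evict(k→stetu) => 115
// 10. abacus.dock(x→-5/3) => 727/15
// 11. abacus.grow(x→-41) => 112/15
// 12. stash.keep(k→stetu, v→grimece) => nil
// 13. kalendar.anchor(d→1752-02-24) => 1752-02-24

Answer: 2144-07-31


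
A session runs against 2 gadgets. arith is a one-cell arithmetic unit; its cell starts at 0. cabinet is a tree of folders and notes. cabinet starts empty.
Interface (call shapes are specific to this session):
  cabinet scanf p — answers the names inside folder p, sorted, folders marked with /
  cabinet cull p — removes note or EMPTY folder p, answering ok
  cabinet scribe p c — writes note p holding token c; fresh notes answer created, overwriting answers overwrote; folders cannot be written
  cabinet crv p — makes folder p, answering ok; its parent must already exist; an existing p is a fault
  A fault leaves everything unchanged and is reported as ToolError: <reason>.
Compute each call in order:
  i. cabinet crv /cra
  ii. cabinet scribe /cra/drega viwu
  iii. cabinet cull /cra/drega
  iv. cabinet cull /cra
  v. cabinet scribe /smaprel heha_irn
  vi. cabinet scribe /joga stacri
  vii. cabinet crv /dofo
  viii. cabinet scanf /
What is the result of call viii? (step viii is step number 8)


Invoking cabinet crv with p→/cra, giving ok.
I invoke cabinet scribe with p→/cra/drega, c→viwu, and get created.
I invoke cabinet cull with p→/cra/drega, which returns ok.
I use cabinet cull with p→/cra, which returns ok.
I call cabinet scribe with p→/smaprel, c→heha_irn, → created.
Using cabinet scribe with p→/joga, c→stacri, — result: created.
Next I call cabinet crv with p→/dofo, → ok.
Now I run cabinet scanf with p→/, giving [dofo/, joga, smaprel].

Answer: [dofo/, joga, smaprel]


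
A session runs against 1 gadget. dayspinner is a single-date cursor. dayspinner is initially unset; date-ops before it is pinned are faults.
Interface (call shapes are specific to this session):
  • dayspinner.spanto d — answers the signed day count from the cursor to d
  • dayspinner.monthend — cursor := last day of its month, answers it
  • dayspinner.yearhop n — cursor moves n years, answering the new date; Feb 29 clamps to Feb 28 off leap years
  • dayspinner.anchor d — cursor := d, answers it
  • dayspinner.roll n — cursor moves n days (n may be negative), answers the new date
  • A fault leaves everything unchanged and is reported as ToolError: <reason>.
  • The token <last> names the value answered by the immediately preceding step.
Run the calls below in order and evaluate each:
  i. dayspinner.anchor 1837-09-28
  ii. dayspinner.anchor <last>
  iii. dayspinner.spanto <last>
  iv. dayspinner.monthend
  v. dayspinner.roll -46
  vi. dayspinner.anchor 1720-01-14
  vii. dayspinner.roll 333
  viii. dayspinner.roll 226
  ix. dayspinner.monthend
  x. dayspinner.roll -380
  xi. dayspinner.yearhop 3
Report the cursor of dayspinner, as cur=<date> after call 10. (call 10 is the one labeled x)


% dayspinner.anchor(d→1837-09-28) -> 1837-09-28
% dayspinner.anchor(d→<last>) -> 1837-09-28
% dayspinner.spanto(d→<last>) -> 0
% dayspinner.monthend() -> 1837-09-30
% dayspinner.roll(n→-46) -> 1837-08-15
% dayspinner.anchor(d→1720-01-14) -> 1720-01-14
% dayspinner.roll(n→333) -> 1720-12-12
% dayspinner.roll(n→226) -> 1721-07-26
% dayspinner.monthend() -> 1721-07-31
% dayspinner.roll(n→-380) -> 1720-07-16
% dayspinner.yearhop(n→3) -> 1723-07-16

Answer: cur=1720-07-16


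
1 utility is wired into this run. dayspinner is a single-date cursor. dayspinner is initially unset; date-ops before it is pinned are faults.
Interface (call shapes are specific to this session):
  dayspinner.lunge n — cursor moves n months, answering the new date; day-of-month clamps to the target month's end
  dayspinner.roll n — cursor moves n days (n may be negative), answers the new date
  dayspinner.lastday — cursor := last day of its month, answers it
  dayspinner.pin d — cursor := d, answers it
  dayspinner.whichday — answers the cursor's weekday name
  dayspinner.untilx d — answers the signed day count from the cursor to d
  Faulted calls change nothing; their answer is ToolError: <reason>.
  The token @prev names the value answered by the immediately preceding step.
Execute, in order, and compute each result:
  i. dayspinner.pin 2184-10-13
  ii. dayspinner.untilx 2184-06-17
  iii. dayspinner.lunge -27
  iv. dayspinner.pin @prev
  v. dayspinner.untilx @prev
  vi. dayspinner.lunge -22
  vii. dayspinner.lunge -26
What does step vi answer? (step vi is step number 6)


Answer: 2180-09-13

Derivation:
// dayspinner.pin(d: 2184-10-13) => 2184-10-13
// dayspinner.untilx(d: 2184-06-17) => -118
// dayspinner.lunge(n: -27) => 2182-07-13
// dayspinner.pin(d: @prev) => 2182-07-13
// dayspinner.untilx(d: @prev) => 0
// dayspinner.lunge(n: -22) => 2180-09-13
// dayspinner.lunge(n: -26) => 2178-07-13


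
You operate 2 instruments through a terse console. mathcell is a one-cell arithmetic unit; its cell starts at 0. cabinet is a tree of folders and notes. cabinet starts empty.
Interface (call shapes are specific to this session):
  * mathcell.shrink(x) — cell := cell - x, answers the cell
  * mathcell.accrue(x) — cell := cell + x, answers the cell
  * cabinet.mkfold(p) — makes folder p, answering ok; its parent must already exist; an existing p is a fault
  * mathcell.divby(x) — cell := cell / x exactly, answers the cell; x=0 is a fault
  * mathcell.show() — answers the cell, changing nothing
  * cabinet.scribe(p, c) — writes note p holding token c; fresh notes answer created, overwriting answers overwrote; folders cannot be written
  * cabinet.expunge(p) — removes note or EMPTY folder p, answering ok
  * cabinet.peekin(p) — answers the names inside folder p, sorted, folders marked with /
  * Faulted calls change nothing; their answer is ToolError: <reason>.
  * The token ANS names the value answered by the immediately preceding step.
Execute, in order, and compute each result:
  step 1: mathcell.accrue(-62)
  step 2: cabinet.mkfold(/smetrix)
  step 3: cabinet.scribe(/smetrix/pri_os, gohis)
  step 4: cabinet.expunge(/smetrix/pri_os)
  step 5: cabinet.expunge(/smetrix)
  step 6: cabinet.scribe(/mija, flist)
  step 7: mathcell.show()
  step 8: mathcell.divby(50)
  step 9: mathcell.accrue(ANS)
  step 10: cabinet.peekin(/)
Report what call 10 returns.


Answer: [mija]

Derivation:
Act: mathcell.accrue[x='-62']
Obs: -62
Act: cabinet.mkfold[p='/smetrix']
Obs: ok
Act: cabinet.scribe[p='/smetrix/pri_os'; c='gohis']
Obs: created
Act: cabinet.expunge[p='/smetrix/pri_os']
Obs: ok
Act: cabinet.expunge[p='/smetrix']
Obs: ok
Act: cabinet.scribe[p='/mija'; c='flist']
Obs: created
Act: mathcell.show[]
Obs: -62
Act: mathcell.divby[x='50']
Obs: -31/25
Act: mathcell.accrue[x='ANS']
Obs: -62/25
Act: cabinet.peekin[p='/']
Obs: [mija]


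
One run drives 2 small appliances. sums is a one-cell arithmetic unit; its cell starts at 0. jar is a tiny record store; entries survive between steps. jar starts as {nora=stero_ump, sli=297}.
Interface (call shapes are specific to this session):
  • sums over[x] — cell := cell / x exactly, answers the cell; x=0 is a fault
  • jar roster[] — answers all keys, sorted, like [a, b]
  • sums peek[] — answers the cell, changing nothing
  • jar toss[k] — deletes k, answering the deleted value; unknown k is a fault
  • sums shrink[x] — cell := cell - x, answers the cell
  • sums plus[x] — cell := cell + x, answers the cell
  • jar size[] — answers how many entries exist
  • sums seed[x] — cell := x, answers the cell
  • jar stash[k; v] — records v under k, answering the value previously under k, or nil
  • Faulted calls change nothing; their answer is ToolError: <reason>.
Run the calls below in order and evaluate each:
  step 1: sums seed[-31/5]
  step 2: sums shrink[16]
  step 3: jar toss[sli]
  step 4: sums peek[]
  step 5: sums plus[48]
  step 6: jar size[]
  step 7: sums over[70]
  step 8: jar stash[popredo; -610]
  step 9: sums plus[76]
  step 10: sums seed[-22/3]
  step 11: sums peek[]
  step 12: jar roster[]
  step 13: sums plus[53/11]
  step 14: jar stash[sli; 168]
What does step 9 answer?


% sums seed(x→-31/5) => -31/5
% sums shrink(x→16) => -111/5
% jar toss(k→sli) => 297
% sums peek() => -111/5
% sums plus(x→48) => 129/5
% jar size() => 1
% sums over(x→70) => 129/350
% jar stash(k→popredo, v→-610) => nil
% sums plus(x→76) => 26729/350
% sums seed(x→-22/3) => -22/3
% sums peek() => -22/3
% jar roster() => [nora, popredo]
% sums plus(x→53/11) => -83/33
% jar stash(k→sli, v→168) => nil

Answer: 26729/350


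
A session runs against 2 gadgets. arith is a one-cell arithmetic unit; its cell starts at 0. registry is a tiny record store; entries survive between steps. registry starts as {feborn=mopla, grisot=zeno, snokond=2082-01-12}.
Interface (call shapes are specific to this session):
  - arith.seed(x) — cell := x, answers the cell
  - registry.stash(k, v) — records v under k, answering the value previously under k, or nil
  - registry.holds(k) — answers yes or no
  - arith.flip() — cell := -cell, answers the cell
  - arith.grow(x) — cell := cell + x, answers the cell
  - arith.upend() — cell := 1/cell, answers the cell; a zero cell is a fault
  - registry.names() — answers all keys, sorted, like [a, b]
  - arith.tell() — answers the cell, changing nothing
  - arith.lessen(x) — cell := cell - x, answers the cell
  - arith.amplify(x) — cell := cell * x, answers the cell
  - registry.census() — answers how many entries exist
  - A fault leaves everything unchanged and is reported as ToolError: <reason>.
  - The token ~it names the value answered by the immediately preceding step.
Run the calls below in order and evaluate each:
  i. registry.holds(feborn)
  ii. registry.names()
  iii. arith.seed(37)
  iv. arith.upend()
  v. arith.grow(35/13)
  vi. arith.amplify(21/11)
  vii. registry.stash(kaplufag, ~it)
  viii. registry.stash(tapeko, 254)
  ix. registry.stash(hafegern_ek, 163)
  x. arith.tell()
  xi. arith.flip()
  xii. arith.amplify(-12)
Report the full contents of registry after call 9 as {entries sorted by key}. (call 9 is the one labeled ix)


~$ registry.holds feborn
:: yes
~$ registry.names
:: [feborn, grisot, snokond]
~$ arith.seed 37
:: 37
~$ arith.upend
:: 1/37
~$ arith.grow 35/13
:: 1308/481
~$ arith.amplify 21/11
:: 27468/5291
~$ registry.stash kaplufag ~it
:: nil
~$ registry.stash tapeko 254
:: nil
~$ registry.stash hafegern_ek 163
:: nil
~$ arith.tell
:: 27468/5291
~$ arith.flip
:: -27468/5291
~$ arith.amplify -12
:: 329616/5291

Answer: {feborn=mopla, grisot=zeno, hafegern_ek=163, kaplufag=27468/5291, snokond=2082-01-12, tapeko=254}


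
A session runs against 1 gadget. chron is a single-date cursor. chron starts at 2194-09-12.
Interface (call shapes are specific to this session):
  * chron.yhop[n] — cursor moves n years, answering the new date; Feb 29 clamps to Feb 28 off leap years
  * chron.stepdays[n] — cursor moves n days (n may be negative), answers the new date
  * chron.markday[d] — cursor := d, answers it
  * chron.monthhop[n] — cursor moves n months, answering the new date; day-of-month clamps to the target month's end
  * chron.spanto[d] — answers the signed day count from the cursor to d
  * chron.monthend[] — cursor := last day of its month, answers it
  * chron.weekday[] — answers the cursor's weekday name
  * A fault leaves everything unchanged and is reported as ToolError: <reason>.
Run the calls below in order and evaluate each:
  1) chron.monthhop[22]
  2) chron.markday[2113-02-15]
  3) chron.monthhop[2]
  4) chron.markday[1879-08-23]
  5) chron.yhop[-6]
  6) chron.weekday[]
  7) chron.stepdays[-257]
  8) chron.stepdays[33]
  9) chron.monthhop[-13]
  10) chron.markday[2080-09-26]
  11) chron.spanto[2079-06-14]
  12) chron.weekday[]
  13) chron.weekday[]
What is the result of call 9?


~$ chron.monthhop n='22'
  2196-07-12
~$ chron.markday d='2113-02-15'
  2113-02-15
~$ chron.monthhop n='2'
  2113-04-15
~$ chron.markday d='1879-08-23'
  1879-08-23
~$ chron.yhop n='-6'
  1873-08-23
~$ chron.weekday
  Saturday
~$ chron.stepdays n='-257'
  1872-12-09
~$ chron.stepdays n='33'
  1873-01-11
~$ chron.monthhop n='-13'
  1871-12-11
~$ chron.markday d='2080-09-26'
  2080-09-26
~$ chron.spanto d='2079-06-14'
  -470
~$ chron.weekday
  Thursday
~$ chron.weekday
  Thursday

Answer: 1871-12-11
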